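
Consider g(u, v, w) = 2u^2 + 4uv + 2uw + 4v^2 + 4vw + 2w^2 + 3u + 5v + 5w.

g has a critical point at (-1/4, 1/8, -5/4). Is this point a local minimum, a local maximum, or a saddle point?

The Hessian is constant: H = [[4, 4, 2], [4, 8, 4], [2, 4, 4]].
Leading principal minors: Δ₁ = 4, Δ₂ = 16, Δ₃ = 32.
All leading minors are positive, so H is positive definite: a local minimum.

local minimum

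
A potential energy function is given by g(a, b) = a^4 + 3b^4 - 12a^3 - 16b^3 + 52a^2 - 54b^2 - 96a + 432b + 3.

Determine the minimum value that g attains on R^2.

g(a,b) separates as P(a) + Q(b) + 3, so its minimum is min P + min Q + 3.
P'(a) = 4(a - 4)(a - 3)(a - 2) vanishes at a ∈ {2, 3, 4}; Q'(b) = 12(b - 4)(b - 3)(b + 3) vanishes at b ∈ {-3, 3, 4}.
Local minima of P (where P''>0): P(2)=-64, P(4)=-64. Local minima of Q: Q(-3)=-1107, Q(4)=608.
So the global minimum of g is P(2) + Q(-3) + 3 = -64 − 1107 + 3 = -1168, attained at (2, -3).

-1168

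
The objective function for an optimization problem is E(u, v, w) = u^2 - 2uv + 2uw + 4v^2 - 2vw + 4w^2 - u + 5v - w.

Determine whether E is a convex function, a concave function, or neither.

convex

E is quadratic, so its Hessian is the constant matrix H = [[2, -2, 2], [-2, 8, -2], [2, -2, 8]].
Leading principal minors: 2, 12, 72.
All positive ⇒ H ≻ 0 ⇒ convex.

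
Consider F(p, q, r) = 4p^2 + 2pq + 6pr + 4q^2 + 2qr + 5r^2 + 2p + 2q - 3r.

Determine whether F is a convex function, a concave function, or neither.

F is quadratic, so its Hessian is the constant matrix H = [[8, 2, 6], [2, 8, 2], [6, 2, 10]].
Leading principal minors: 8, 60, 328.
All positive ⇒ H ≻ 0 ⇒ convex.

convex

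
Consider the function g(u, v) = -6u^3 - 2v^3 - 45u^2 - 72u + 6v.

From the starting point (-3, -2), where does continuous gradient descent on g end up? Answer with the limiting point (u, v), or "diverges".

g is separable, so gradient descent decouples: u follows -∂g/∂u, v follows -∂g/∂v.
∂g/∂u = -18(u + 1)(u + 4); at u=-3 this is 36, so u decreases.
∂g/∂v = -6(v - 1)(v + 1); at v=-2 this is -18, so v increases.
u converges to its nearest critical value -4 (a local min of the u-part); v converges to -1. The iterate converges to (-4, -1).

(-4, -1)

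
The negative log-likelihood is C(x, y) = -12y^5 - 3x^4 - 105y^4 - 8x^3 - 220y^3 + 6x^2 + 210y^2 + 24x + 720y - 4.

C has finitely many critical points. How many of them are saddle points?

6

C separates as a function of x plus a function of y, so ∇C=0 decouples.
∂C/∂x = -12(x - 1)(x + 1)(x + 2) = 0 at x ∈ {-2, -1, 1}; ∂C/∂y = -60(y - 1)(y + 1)(y + 3)(y + 4) = 0 at y ∈ {-4, -3, -1, 1}.
The Hessian is diagonal: diag(C_xx, C_yy). Second derivatives: C_xx(-2)=-36, C_xx(-1)=24, C_xx(1)=-72; C_yy(-4)=900, C_yy(-3)=-480, C_yy(-1)=720, C_yy(1)=-2400.
Saddle points occur where the two diagonal entries have opposite signs: (-2, -4), (-2, -1), (-1, -3), (-1, 1), (1, -4), (1, -1). Count: 6.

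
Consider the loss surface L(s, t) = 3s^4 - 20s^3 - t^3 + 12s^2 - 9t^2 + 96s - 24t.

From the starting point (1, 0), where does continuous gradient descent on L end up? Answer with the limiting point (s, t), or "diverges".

L is separable, so gradient descent decouples: s follows -∂L/∂s, t follows -∂L/∂t.
∂L/∂s = 12(s - 4)(s - 2)(s + 1); at s=1 this is 72, so s decreases.
∂L/∂t = -3(t + 2)(t + 4); at t=0 this is -24, so t increases.
The t-coordinate has no critical point in that direction and runs off to infinity.

diverges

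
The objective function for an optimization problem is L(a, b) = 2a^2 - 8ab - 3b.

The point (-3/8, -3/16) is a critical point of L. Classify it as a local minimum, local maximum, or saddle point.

saddle point

The Hessian of L is constant: H = [[4, -8], [-8, 0]].
det(H) = 4·0 − (-8)² = -64.
Since det(H) < 0, H is indefinite and the critical point is a saddle point.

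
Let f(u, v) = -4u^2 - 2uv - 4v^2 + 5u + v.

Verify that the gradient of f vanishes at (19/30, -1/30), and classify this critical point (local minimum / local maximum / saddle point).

∇f = (-8u - 2v + 5, -2u - 8v + 1); substituting (19/30, -1/30) gives ∇f = (0, 0), so (19/30, -1/30) is indeed a critical point.
The Hessian of f is constant: H = [[-8, -2], [-2, -8]].
det(H) = (-8)·(-8) − (-2)² = 60.
det(H) > 0 and tr(H) = -16 < 0, so H is negative definite and the point is a local maximum.

local maximum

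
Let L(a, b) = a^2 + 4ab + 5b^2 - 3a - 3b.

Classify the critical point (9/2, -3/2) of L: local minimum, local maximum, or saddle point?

The Hessian of L is constant: H = [[2, 4], [4, 10]].
det(H) = 2·10 − 4² = 4.
det(H) > 0 and tr(H) = 12 > 0, so H is positive definite and the point is a local minimum.

local minimum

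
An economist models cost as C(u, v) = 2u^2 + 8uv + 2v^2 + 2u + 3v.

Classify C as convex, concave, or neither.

neither

C is quadratic, so its Hessian is the constant matrix H = [[4, 8], [8, 4]].
det(H) = -48, tr(H) = 8.
det(H) < 0, so H is indefinite: neither convex nor concave.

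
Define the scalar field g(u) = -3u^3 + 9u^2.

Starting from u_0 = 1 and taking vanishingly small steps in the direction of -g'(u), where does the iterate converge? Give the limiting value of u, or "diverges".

g'(u) = -9u(u - 2), so g'(1) = 9.
Gradient descent moves in the -g' direction, i.e. u is decreasing.
The nearest critical point in that direction is u = 0, where g'' = 18 > 0 (a local minimum). The iterate converges there.

0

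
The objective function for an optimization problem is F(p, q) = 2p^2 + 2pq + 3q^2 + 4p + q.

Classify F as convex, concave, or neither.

F is quadratic, so its Hessian is the constant matrix H = [[4, 2], [2, 6]].
det(H) = 20, tr(H) = 10.
det(H) > 0 and tr(H) > 0, so H is positive definite everywhere: convex.

convex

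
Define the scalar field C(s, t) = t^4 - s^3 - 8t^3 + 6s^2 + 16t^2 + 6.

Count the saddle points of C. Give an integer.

C separates as a function of s plus a function of t, so ∇C=0 decouples.
∂C/∂s = -3s(s - 4) = 0 at s ∈ {0, 4}; ∂C/∂t = 4t(t - 4)(t - 2) = 0 at t ∈ {0, 2, 4}.
The Hessian is diagonal: diag(C_ss, C_tt). Second derivatives: C_ss(0)=12, C_ss(4)=-12; C_tt(0)=32, C_tt(2)=-16, C_tt(4)=32.
Saddle points occur where the two diagonal entries have opposite signs: (0, 2), (4, 0), (4, 4). Count: 3.

3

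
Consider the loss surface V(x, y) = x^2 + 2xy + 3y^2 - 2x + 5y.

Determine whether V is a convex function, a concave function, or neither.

convex

V is quadratic, so its Hessian is the constant matrix H = [[2, 2], [2, 6]].
det(H) = 8, tr(H) = 8.
det(H) > 0 and tr(H) > 0, so H is positive definite everywhere: convex.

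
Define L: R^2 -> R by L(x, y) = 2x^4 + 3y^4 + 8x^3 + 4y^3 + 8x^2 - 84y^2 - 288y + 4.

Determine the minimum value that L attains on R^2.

-1468

L(x,y) separates as P(x) + Q(y) + 4, so its minimum is min P + min Q + 4.
P'(x) = 8x(x + 1)(x + 2) vanishes at x ∈ {-2, -1, 0}; Q'(y) = 12(y - 4)(y + 2)(y + 3) vanishes at y ∈ {-3, -2, 4}.
Local minima of P (where P''>0): P(-2)=0, P(0)=0. Local minima of Q: Q(-3)=243, Q(4)=-1472.
So the global minimum of L is P(-2) + Q(4) + 4 = 0 − 1472 + 4 = -1468, attained at (-2, 4).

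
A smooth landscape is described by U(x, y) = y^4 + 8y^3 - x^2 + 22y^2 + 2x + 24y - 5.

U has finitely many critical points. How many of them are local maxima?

1

U separates as a function of x plus a function of y, so ∇U=0 decouples.
∂U/∂x = -2(x - 1) = 0 at x ∈ {1}; ∂U/∂y = 4(y + 1)(y + 2)(y + 3) = 0 at y ∈ {-3, -2, -1}.
The Hessian is diagonal: diag(U_xx, U_yy). Second derivatives: U_xx(1)=-2; U_yy(-3)=8, U_yy(-2)=-4, U_yy(-1)=8.
Local maxima occur where both diagonal entries negative: (1, -2). Count: 1.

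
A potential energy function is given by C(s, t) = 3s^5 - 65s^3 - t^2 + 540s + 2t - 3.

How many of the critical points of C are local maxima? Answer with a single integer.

C separates as a function of s plus a function of t, so ∇C=0 decouples.
∂C/∂s = 15(s - 3)(s - 2)(s + 2)(s + 3) = 0 at s ∈ {-3, -2, 2, 3}; ∂C/∂t = -2(t - 1) = 0 at t ∈ {1}.
The Hessian is diagonal: diag(C_ss, C_tt). Second derivatives: C_ss(-3)=-450, C_ss(-2)=300, C_ss(2)=-300, C_ss(3)=450; C_tt(1)=-2.
Local maxima occur where both diagonal entries negative: (-3, 1), (2, 1). Count: 2.

2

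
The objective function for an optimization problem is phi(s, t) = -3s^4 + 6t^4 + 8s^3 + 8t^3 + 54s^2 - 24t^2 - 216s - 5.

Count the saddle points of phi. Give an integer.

phi separates as a function of s plus a function of t, so ∇phi=0 decouples.
∂phi/∂s = -12(s - 3)(s - 2)(s + 3) = 0 at s ∈ {-3, 2, 3}; ∂phi/∂t = 24t(t - 1)(t + 2) = 0 at t ∈ {-2, 0, 1}.
The Hessian is diagonal: diag(phi_ss, phi_tt). Second derivatives: phi_ss(-3)=-360, phi_ss(2)=60, phi_ss(3)=-72; phi_tt(-2)=144, phi_tt(0)=-48, phi_tt(1)=72.
Saddle points occur where the two diagonal entries have opposite signs: (-3, -2), (-3, 1), (2, 0), (3, -2), (3, 1). Count: 5.

5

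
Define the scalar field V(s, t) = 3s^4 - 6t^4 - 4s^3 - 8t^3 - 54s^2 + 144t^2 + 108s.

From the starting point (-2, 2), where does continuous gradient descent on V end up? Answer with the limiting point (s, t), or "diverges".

V is separable, so gradient descent decouples: s follows -∂V/∂s, t follows -∂V/∂t.
∂V/∂s = 12(s - 3)(s - 1)(s + 3); at s=-2 this is 180, so s decreases.
∂V/∂t = -24t(t - 3)(t + 4); at t=2 this is 288, so t decreases.
s converges to its nearest critical value -3 (a local min of the s-part); t converges to 0. The iterate converges to (-3, 0).

(-3, 0)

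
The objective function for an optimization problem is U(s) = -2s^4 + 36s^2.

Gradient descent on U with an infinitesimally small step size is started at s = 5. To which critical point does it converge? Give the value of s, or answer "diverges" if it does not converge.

U'(s) = -8s(s - 3)(s + 3), so U'(5) = -640.
Gradient descent moves in the -U' direction, i.e. s is increasing.
There is no critical point above s=5, and U' keeps the same sign, so the iterate runs off to +∞.

diverges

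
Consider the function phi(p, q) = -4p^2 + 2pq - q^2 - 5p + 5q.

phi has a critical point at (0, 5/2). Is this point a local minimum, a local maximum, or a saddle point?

The Hessian of phi is constant: H = [[-8, 2], [2, -2]].
det(H) = (-8)·(-2) − 2² = 12.
det(H) > 0 and tr(H) = -10 < 0, so H is negative definite and the point is a local maximum.

local maximum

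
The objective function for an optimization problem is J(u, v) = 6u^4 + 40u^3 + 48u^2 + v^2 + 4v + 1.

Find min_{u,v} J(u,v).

J(u,v) separates as P(u) + Q(v) + 1, so its minimum is min P + min Q + 1.
P'(u) = 24u(u + 1)(u + 4) vanishes at u ∈ {-4, -1, 0}; Q'(v) = 2v + 4 vanishes at v ∈ {-2}.
Local minima of P (where P''>0): P(-4)=-256, P(0)=0. Local minima of Q: Q(-2)=-4.
So the global minimum of J is P(-4) + Q(-2) + 1 = -256 − 4 + 1 = -259, attained at (-4, -2).

-259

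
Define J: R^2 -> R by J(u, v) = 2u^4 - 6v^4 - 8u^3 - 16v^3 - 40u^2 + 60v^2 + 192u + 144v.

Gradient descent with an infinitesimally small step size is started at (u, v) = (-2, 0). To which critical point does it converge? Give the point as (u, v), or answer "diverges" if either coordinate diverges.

(-3, -1)

J is separable, so gradient descent decouples: u follows -∂J/∂u, v follows -∂J/∂v.
∂J/∂u = 8(u - 4)(u - 2)(u + 3); at u=-2 this is 192, so u decreases.
∂J/∂v = -24(v - 2)(v + 1)(v + 3); at v=0 this is 144, so v decreases.
u converges to its nearest critical value -3 (a local min of the u-part); v converges to -1. The iterate converges to (-3, -1).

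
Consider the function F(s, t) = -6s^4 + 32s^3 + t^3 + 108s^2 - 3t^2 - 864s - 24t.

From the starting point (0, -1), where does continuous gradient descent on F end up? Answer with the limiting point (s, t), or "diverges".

(3, 4)

F is separable, so gradient descent decouples: s follows -∂F/∂s, t follows -∂F/∂t.
∂F/∂s = -24(s - 4)(s - 3)(s + 3); at s=0 this is -864, so s increases.
∂F/∂t = 3(t - 4)(t + 2); at t=-1 this is -15, so t increases.
s converges to its nearest critical value 3 (a local min of the s-part); t converges to 4. The iterate converges to (3, 4).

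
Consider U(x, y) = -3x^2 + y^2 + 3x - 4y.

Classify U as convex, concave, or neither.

U is quadratic, so its Hessian is the constant matrix H = [[-6, 0], [0, 2]].
det(H) = -12, tr(H) = -4.
det(H) < 0, so H is indefinite: neither convex nor concave.

neither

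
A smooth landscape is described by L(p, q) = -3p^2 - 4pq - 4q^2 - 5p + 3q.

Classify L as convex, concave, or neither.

L is quadratic, so its Hessian is the constant matrix H = [[-6, -4], [-4, -8]].
det(H) = 32, tr(H) = -14.
det(H) > 0 and tr(H) < 0, so H is negative definite everywhere: concave.

concave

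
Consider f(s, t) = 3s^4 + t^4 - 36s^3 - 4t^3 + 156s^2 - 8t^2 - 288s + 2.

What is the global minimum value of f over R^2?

-318

f(s,t) separates as P(s) + Q(t) + 2, so its minimum is min P + min Q + 2.
P'(s) = 12(s - 4)(s - 3)(s - 2) vanishes at s ∈ {2, 3, 4}; Q'(t) = 4t(t - 4)(t + 1) vanishes at t ∈ {-1, 0, 4}.
Local minima of P (where P''>0): P(2)=-192, P(4)=-192. Local minima of Q: Q(-1)=-3, Q(4)=-128.
So the global minimum of f is P(2) + Q(4) + 2 = -192 − 128 + 2 = -318, attained at (2, 4).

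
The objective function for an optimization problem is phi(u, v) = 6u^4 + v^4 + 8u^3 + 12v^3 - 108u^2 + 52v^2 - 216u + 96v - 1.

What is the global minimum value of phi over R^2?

-983

phi(u,v) separates as P(u) + Q(v) − 1, so its minimum is min P + min Q − 1.
P'(u) = 24(u - 3)(u + 1)(u + 3) vanishes at u ∈ {-3, -1, 3}; Q'(v) = 4(v + 2)(v + 3)(v + 4) vanishes at v ∈ {-4, -3, -2}.
Local minima of P (where P''>0): P(-3)=-54, P(3)=-918. Local minima of Q: Q(-4)=-64, Q(-2)=-64.
So the global minimum of phi is P(3) + Q(-4) − 1 = -918 − 64 − 1 = -983, attained at (3, -4).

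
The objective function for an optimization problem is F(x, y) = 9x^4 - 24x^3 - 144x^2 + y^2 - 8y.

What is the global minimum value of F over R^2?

-1552

F(x,y) separates as P(x) + Q(y), so its minimum is min P + min Q.
P'(x) = 36x(x - 4)(x + 2) vanishes at x ∈ {-2, 0, 4}; Q'(y) = 2y - 8 vanishes at y ∈ {4}.
Local minima of P (where P''>0): P(-2)=-240, P(4)=-1536. Local minima of Q: Q(4)=-16.
So the global minimum of F is P(4) + Q(4) = -1536 − 16 = -1552, attained at (4, 4).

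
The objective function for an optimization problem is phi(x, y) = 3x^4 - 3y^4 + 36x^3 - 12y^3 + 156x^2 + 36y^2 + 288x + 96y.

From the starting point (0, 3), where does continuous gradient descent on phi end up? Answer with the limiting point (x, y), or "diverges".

diverges

phi is separable, so gradient descent decouples: x follows -∂phi/∂x, y follows -∂phi/∂y.
∂phi/∂x = 12(x + 2)(x + 3)(x + 4); at x=0 this is 288, so x decreases.
∂phi/∂y = -12(y - 2)(y + 1)(y + 4); at y=3 this is -336, so y increases.
The y-coordinate has no critical point in that direction and runs off to infinity.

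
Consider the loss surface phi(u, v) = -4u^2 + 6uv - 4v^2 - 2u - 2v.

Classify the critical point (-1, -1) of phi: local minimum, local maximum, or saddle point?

local maximum

The Hessian of phi is constant: H = [[-8, 6], [6, -8]].
det(H) = (-8)·(-8) − 6² = 28.
det(H) > 0 and tr(H) = -16 < 0, so H is negative definite and the point is a local maximum.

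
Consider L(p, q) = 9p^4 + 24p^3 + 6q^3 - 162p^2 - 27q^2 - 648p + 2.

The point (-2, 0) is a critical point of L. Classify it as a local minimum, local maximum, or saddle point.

local maximum

The mixed partial ∂²L/∂p∂q is 0, so the Hessian at any point is diag(L_pp, L_qq) = diag(36(3p^2 + 4p - 9), 18(2q - 3)).
At (-2, 0): H = diag(-180, -54).
Both eigenvalues are negative, so H is negative definite: a local maximum.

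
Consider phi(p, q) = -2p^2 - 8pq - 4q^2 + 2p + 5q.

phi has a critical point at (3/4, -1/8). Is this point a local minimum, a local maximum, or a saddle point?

The Hessian of phi is constant: H = [[-4, -8], [-8, -8]].
det(H) = (-4)·(-8) − (-8)² = -32.
Since det(H) < 0, H is indefinite and the critical point is a saddle point.

saddle point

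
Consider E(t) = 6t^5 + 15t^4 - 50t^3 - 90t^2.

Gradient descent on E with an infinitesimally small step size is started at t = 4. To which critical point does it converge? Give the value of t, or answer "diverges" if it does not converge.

E'(t) = 30t(t - 2)(t + 1)(t + 3), so E'(4) = 8400.
Gradient descent moves in the -E' direction, i.e. t is decreasing.
The nearest critical point in that direction is t = 2, where E'' = 900 > 0 (a local minimum). The iterate converges there.

2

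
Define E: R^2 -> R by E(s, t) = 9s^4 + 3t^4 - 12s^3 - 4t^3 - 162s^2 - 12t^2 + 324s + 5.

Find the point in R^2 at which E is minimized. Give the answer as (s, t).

(-3, 2)

E(s,t) separates as P(s) + Q(t) + 5, so its minimum is min P + min Q + 5.
P'(s) = 36(s - 3)(s - 1)(s + 3) vanishes at s ∈ {-3, 1, 3}; Q'(t) = 12t(t - 2)(t + 1) vanishes at t ∈ {-1, 0, 2}.
Local minima of P (where P''>0): P(-3)=-1377, P(3)=-81. Local minima of Q: Q(-1)=-5, Q(2)=-32.
So the global minimum of E is P(-3) + Q(2) + 5 = -1377 − 32 + 5 = -1404, attained at (-3, 2).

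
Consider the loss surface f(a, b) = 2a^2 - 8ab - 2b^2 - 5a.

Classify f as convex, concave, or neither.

f is quadratic, so its Hessian is the constant matrix H = [[4, -8], [-8, -4]].
det(H) = -80, tr(H) = 0.
det(H) < 0, so H is indefinite: neither convex nor concave.

neither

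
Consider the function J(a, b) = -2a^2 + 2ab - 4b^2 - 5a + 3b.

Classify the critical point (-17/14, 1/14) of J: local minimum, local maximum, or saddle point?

local maximum

The Hessian of J is constant: H = [[-4, 2], [2, -8]].
det(H) = (-4)·(-8) − 2² = 28.
det(H) > 0 and tr(H) = -12 < 0, so H is negative definite and the point is a local maximum.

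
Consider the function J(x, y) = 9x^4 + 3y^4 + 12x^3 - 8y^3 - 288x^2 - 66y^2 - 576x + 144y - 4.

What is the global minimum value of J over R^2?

-4411

J(x,y) separates as P(x) + Q(y) − 4, so its minimum is min P + min Q − 4.
P'(x) = 36(x - 4)(x + 1)(x + 4) vanishes at x ∈ {-4, -1, 4}; Q'(y) = 12(y - 4)(y - 1)(y + 3) vanishes at y ∈ {-3, 1, 4}.
Local minima of P (where P''>0): P(-4)=-768, P(4)=-3840. Local minima of Q: Q(-3)=-567, Q(4)=-224.
So the global minimum of J is P(4) + Q(-3) − 4 = -3840 − 567 − 4 = -4411, attained at (4, -3).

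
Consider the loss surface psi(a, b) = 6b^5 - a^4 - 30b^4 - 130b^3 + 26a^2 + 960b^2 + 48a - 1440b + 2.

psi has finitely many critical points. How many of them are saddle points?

6

psi separates as a function of a plus a function of b, so ∇psi=0 decouples.
∂psi/∂a = -4(a - 4)(a + 1)(a + 3) = 0 at a ∈ {-3, -1, 4}; ∂psi/∂b = 30(b - 4)(b - 3)(b - 1)(b + 4) = 0 at b ∈ {-4, 1, 3, 4}.
The Hessian is diagonal: diag(psi_aa, psi_bb). Second derivatives: psi_aa(-3)=-56, psi_aa(-1)=40, psi_aa(4)=-140; psi_bb(-4)=-8400, psi_bb(1)=900, psi_bb(3)=-420, psi_bb(4)=720.
Saddle points occur where the two diagonal entries have opposite signs: (-3, 1), (-3, 4), (-1, -4), (-1, 3), (4, 1), (4, 4). Count: 6.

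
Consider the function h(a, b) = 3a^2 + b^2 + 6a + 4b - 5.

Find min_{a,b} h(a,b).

h(a,b) separates as P(a) + Q(b) − 5, so its minimum is min P + min Q − 5.
P'(a) = 6a + 6 vanishes at a ∈ {-1}; Q'(b) = 2b + 4 vanishes at b ∈ {-2}.
Local minima of P (where P''>0): P(-1)=-3. Local minima of Q: Q(-2)=-4.
So the global minimum of h is P(-1) + Q(-2) − 5 = -3 − 4 − 5 = -12, attained at (-1, -2).

-12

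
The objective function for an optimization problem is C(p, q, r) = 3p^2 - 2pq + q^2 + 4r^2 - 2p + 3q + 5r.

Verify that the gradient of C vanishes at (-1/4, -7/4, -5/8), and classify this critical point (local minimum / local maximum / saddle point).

local minimum

∇C = (6p - 2q - 2, -2p + 2q + 3, 8r + 5); substituting (-1/4, -7/4, -5/8) gives ∇C = (0, 0, 0), so (-1/4, -7/4, -5/8) is indeed a critical point.
The Hessian is constant: H = [[6, -2, 0], [-2, 2, 0], [0, 0, 8]].
Leading principal minors: Δ₁ = 6, Δ₂ = 8, Δ₃ = 64.
All leading minors are positive, so H is positive definite: a local minimum.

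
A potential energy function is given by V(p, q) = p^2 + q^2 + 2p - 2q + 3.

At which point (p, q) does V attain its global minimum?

(-1, 1)

V(p,q) separates as A(p) + B(q) + 3, so its minimum is min A + min B + 3.
A'(p) = 2p + 2 vanishes at p ∈ {-1}; B'(q) = 2q - 2 vanishes at q ∈ {1}.
Local minima of A (where A''>0): A(-1)=-1. Local minima of B: B(1)=-1.
So the global minimum of V is A(-1) + B(1) + 3 = -1 − 1 + 3 = 1, attained at (-1, 1).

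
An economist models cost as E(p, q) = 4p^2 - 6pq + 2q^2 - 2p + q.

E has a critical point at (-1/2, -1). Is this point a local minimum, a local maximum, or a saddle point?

saddle point

The Hessian of E is constant: H = [[8, -6], [-6, 4]].
det(H) = 8·4 − (-6)² = -4.
Since det(H) < 0, H is indefinite and the critical point is a saddle point.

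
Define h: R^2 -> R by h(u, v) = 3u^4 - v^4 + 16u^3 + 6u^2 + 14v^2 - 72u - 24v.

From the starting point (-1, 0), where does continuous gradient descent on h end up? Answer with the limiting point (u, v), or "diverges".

h is separable, so gradient descent decouples: u follows -∂h/∂u, v follows -∂h/∂v.
∂h/∂u = 12(u - 1)(u + 2)(u + 3); at u=-1 this is -48, so u increases.
∂h/∂v = -4(v - 2)(v - 1)(v + 3); at v=0 this is -24, so v increases.
u converges to its nearest critical value 1 (a local min of the u-part); v converges to 1. The iterate converges to (1, 1).

(1, 1)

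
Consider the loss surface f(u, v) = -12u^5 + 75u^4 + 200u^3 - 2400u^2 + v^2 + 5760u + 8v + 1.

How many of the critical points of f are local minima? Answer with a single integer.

f separates as a function of u plus a function of v, so ∇f=0 decouples.
∂f/∂u = -60(u - 4)(u - 3)(u - 2)(u + 4) = 0 at u ∈ {-4, 2, 3, 4}; ∂f/∂v = 2(v + 4) = 0 at v ∈ {-4}.
The Hessian is diagonal: diag(f_uu, f_vv). Second derivatives: f_uu(-4)=20160, f_uu(2)=-720, f_uu(3)=420, f_uu(4)=-960; f_vv(-4)=2.
Local minima occur where both diagonal entries positive: (-4, -4), (3, -4). Count: 2.

2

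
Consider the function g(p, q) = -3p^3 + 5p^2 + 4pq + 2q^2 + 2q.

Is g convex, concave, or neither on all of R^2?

The term -3p^3 is cubic, so the Hessian is not constant.
∂²g/∂p² = -18p + 10, which takes both signs as p varies (negative for sufficiently large p). A diagonal entry of the Hessian changing sign means the Hessian is neither positive- nor negative-semidefinite on all of R^2.

neither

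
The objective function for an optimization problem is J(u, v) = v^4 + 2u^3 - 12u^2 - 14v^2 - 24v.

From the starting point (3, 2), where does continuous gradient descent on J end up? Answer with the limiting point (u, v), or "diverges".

J is separable, so gradient descent decouples: u follows -∂J/∂u, v follows -∂J/∂v.
∂J/∂u = 6u(u - 4); at u=3 this is -18, so u increases.
∂J/∂v = 4(v - 3)(v + 1)(v + 2); at v=2 this is -48, so v increases.
u converges to its nearest critical value 4 (a local min of the u-part); v converges to 3. The iterate converges to (4, 3).

(4, 3)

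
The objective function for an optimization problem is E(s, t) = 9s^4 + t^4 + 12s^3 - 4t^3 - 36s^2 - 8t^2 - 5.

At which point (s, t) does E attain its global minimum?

(-2, 4)

E(s,t) separates as P(s) + Q(t) − 5, so its minimum is min P + min Q − 5.
P'(s) = 36s(s - 1)(s + 2) vanishes at s ∈ {-2, 0, 1}; Q'(t) = 4t(t - 4)(t + 1) vanishes at t ∈ {-1, 0, 4}.
Local minima of P (where P''>0): P(-2)=-96, P(1)=-15. Local minima of Q: Q(-1)=-3, Q(4)=-128.
So the global minimum of E is P(-2) + Q(4) − 5 = -96 − 128 − 5 = -229, attained at (-2, 4).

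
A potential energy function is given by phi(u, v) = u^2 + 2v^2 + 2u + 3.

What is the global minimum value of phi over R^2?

2

phi(u,v) separates as P(u) + Q(v) + 3, so its minimum is min P + min Q + 3.
P'(u) = 2u + 2 vanishes at u ∈ {-1}; Q'(v) = 4v vanishes at v ∈ {0}.
Local minima of P (where P''>0): P(-1)=-1. Local minima of Q: Q(0)=0.
So the global minimum of phi is P(-1) + Q(0) + 3 = -1 + 0 + 3 = 2, attained at (-1, 0).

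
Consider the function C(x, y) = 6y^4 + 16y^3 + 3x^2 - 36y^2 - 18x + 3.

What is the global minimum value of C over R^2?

C(x,y) separates as P(x) + Q(y) + 3, so its minimum is min P + min Q + 3.
P'(x) = 6x - 18 vanishes at x ∈ {3}; Q'(y) = 24y(y - 1)(y + 3) vanishes at y ∈ {-3, 0, 1}.
Local minima of P (where P''>0): P(3)=-27. Local minima of Q: Q(-3)=-270, Q(1)=-14.
So the global minimum of C is P(3) + Q(-3) + 3 = -27 − 270 + 3 = -294, attained at (3, -3).

-294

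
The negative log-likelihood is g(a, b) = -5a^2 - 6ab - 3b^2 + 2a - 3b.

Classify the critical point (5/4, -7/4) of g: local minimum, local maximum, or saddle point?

The Hessian of g is constant: H = [[-10, -6], [-6, -6]].
det(H) = (-10)·(-6) − (-6)² = 24.
det(H) > 0 and tr(H) = -16 < 0, so H is negative definite and the point is a local maximum.

local maximum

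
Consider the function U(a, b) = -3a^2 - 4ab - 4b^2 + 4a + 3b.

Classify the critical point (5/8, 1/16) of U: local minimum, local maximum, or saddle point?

The Hessian of U is constant: H = [[-6, -4], [-4, -8]].
det(H) = (-6)·(-8) − (-4)² = 32.
det(H) > 0 and tr(H) = -14 < 0, so H is negative definite and the point is a local maximum.

local maximum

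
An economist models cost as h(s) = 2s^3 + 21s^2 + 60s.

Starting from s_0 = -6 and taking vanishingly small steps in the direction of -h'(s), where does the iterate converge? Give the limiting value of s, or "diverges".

diverges

h'(s) = 6(s + 2)(s + 5), so h'(-6) = 24.
Gradient descent moves in the -h' direction, i.e. s is decreasing.
There is no critical point below s=-6, and h' keeps the same sign, so the iterate runs off to −∞.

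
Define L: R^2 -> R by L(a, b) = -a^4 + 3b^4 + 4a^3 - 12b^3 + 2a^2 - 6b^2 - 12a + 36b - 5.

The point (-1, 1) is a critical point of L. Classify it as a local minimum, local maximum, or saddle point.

local maximum

The mixed partial ∂²L/∂a∂b is 0, so the Hessian at any point is diag(L_aa, L_bb) = diag(4(-3a^2 + 6a + 1), 12(3b^2 - 6b - 1)).
At (-1, 1): H = diag(-32, -48).
Both eigenvalues are negative, so H is negative definite: a local maximum.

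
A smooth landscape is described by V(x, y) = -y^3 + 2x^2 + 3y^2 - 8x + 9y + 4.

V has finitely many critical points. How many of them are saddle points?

1

V separates as a function of x plus a function of y, so ∇V=0 decouples.
∂V/∂x = 4(x - 2) = 0 at x ∈ {2}; ∂V/∂y = -3(y - 3)(y + 1) = 0 at y ∈ {-1, 3}.
The Hessian is diagonal: diag(V_xx, V_yy). Second derivatives: V_xx(2)=4; V_yy(-1)=12, V_yy(3)=-12.
Saddle points occur where the two diagonal entries have opposite signs: (2, 3). Count: 1.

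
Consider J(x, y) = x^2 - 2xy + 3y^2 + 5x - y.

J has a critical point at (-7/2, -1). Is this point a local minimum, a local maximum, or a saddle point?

The Hessian of J is constant: H = [[2, -2], [-2, 6]].
det(H) = 2·6 − (-2)² = 8.
det(H) > 0 and tr(H) = 8 > 0, so H is positive definite and the point is a local minimum.

local minimum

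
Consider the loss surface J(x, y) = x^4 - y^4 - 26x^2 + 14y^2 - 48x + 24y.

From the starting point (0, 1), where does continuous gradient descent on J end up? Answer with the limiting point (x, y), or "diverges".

J is separable, so gradient descent decouples: x follows -∂J/∂x, y follows -∂J/∂y.
∂J/∂x = 4(x - 4)(x + 1)(x + 3); at x=0 this is -48, so x increases.
∂J/∂y = -4(y - 3)(y + 1)(y + 2); at y=1 this is 48, so y decreases.
x converges to its nearest critical value 4 (a local min of the x-part); y converges to -1. The iterate converges to (4, -1).

(4, -1)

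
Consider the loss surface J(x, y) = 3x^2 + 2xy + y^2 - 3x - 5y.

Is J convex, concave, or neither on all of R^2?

J is quadratic, so its Hessian is the constant matrix H = [[6, 2], [2, 2]].
det(H) = 8, tr(H) = 8.
det(H) > 0 and tr(H) > 0, so H is positive definite everywhere: convex.

convex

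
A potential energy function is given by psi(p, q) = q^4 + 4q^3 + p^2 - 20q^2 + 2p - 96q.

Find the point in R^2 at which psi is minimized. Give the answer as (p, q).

(-1, 3)

psi(p,q) separates as A(p) + B(q), so its minimum is min A + min B.
A'(p) = 2p + 2 vanishes at p ∈ {-1}; B'(q) = 4(q - 3)(q + 2)(q + 4) vanishes at q ∈ {-4, -2, 3}.
Local minima of A (where A''>0): A(-1)=-1. Local minima of B: B(-4)=64, B(3)=-279.
So the global minimum of psi is A(-1) + B(3) = -1 − 279 = -280, attained at (-1, 3).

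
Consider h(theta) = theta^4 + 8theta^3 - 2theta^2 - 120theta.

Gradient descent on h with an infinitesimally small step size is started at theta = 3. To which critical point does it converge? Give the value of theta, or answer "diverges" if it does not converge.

2

h'(theta) = 4(theta - 2)(theta + 3)(theta + 5), so h'(3) = 192.
Gradient descent moves in the -h' direction, i.e. theta is decreasing.
The nearest critical point in that direction is theta = 2, where h'' = 140 > 0 (a local minimum). The iterate converges there.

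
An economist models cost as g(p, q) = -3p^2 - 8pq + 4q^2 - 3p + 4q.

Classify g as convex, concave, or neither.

g is quadratic, so its Hessian is the constant matrix H = [[-6, -8], [-8, 8]].
det(H) = -112, tr(H) = 2.
det(H) < 0, so H is indefinite: neither convex nor concave.

neither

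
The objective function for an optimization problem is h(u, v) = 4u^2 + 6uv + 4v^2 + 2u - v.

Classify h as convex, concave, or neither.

h is quadratic, so its Hessian is the constant matrix H = [[8, 6], [6, 8]].
det(H) = 28, tr(H) = 16.
det(H) > 0 and tr(H) > 0, so H is positive definite everywhere: convex.

convex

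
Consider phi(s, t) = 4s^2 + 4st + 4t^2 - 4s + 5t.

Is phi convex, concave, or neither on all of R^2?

convex

phi is quadratic, so its Hessian is the constant matrix H = [[8, 4], [4, 8]].
det(H) = 48, tr(H) = 16.
det(H) > 0 and tr(H) > 0, so H is positive definite everywhere: convex.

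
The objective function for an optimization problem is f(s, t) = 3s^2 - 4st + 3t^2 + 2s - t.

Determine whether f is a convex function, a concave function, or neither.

f is quadratic, so its Hessian is the constant matrix H = [[6, -4], [-4, 6]].
det(H) = 20, tr(H) = 12.
det(H) > 0 and tr(H) > 0, so H is positive definite everywhere: convex.

convex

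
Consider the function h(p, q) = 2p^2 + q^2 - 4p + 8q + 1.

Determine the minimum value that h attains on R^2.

h(p,q) separates as A(p) + B(q) + 1, so its minimum is min A + min B + 1.
A'(p) = 4p - 4 vanishes at p ∈ {1}; B'(q) = 2q + 8 vanishes at q ∈ {-4}.
Local minima of A (where A''>0): A(1)=-2. Local minima of B: B(-4)=-16.
So the global minimum of h is A(1) + B(-4) + 1 = -2 − 16 + 1 = -17, attained at (1, -4).

-17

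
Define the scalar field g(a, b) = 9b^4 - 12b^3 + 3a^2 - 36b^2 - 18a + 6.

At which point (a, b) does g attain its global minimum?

g(a,b) separates as P(a) + Q(b) + 6, so its minimum is min P + min Q + 6.
P'(a) = 6a - 18 vanishes at a ∈ {3}; Q'(b) = 36b(b - 2)(b + 1) vanishes at b ∈ {-1, 0, 2}.
Local minima of P (where P''>0): P(3)=-27. Local minima of Q: Q(-1)=-15, Q(2)=-96.
So the global minimum of g is P(3) + Q(2) + 6 = -27 − 96 + 6 = -117, attained at (3, 2).

(3, 2)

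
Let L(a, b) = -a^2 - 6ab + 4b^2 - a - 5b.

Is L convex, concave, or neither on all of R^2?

neither

L is quadratic, so its Hessian is the constant matrix H = [[-2, -6], [-6, 8]].
det(H) = -52, tr(H) = 6.
det(H) < 0, so H is indefinite: neither convex nor concave.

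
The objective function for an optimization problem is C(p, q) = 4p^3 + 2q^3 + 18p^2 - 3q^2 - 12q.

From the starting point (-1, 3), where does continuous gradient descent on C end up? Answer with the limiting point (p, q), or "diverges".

C is separable, so gradient descent decouples: p follows -∂C/∂p, q follows -∂C/∂q.
∂C/∂p = 12p(p + 3); at p=-1 this is -24, so p increases.
∂C/∂q = 6(q - 2)(q + 1); at q=3 this is 24, so q decreases.
p converges to its nearest critical value 0 (a local min of the p-part); q converges to 2. The iterate converges to (0, 2).

(0, 2)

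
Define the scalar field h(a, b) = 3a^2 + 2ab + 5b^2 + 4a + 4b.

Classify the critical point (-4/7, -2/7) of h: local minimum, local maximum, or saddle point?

The Hessian of h is constant: H = [[6, 2], [2, 10]].
det(H) = 6·10 − 2² = 56.
det(H) > 0 and tr(H) = 16 > 0, so H is positive definite and the point is a local minimum.

local minimum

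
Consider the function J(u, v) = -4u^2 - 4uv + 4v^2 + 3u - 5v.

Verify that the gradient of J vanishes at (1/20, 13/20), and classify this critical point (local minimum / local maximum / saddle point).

saddle point

∇J = (-8u - 4v + 3, -4u + 8v - 5); substituting (1/20, 13/20) gives ∇J = (0, 0), so (1/20, 13/20) is indeed a critical point.
The Hessian of J is constant: H = [[-8, -4], [-4, 8]].
det(H) = (-8)·8 − (-4)² = -80.
Since det(H) < 0, H is indefinite and the critical point is a saddle point.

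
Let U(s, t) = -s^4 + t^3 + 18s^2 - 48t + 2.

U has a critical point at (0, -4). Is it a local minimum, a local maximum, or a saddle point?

saddle point

The mixed partial ∂²U/∂s∂t is 0, so the Hessian at any point is diag(U_ss, U_tt) = diag(12(-s^2 + 3), 6t).
At (0, -4): H = diag(36, -24).
The eigenvalues have opposite signs, so H is indefinite: a saddle point.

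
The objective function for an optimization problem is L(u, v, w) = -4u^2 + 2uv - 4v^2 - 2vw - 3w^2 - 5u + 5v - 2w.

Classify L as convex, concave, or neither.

concave

L is quadratic, so its Hessian is the constant matrix H = [[-8, 2, 0], [2, -8, -2], [0, -2, -6]].
Leading principal minors: -8, 60, -328.
Signs alternate −, +, − ⇒ H ≺ 0 ⇒ concave.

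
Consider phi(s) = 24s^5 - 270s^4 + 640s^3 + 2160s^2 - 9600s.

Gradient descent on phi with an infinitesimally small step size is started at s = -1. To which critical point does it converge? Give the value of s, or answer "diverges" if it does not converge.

2

phi'(s) = 120(s - 5)(s - 4)(s - 2)(s + 2), so phi'(-1) = -10800.
Gradient descent moves in the -phi' direction, i.e. s is increasing.
The nearest critical point in that direction is s = 2, where phi'' = 2880 > 0 (a local minimum). The iterate converges there.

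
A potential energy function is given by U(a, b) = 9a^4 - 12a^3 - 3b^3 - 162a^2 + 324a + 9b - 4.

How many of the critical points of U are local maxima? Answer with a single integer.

U separates as a function of a plus a function of b, so ∇U=0 decouples.
∂U/∂a = 36(a - 3)(a - 1)(a + 3) = 0 at a ∈ {-3, 1, 3}; ∂U/∂b = -9(b - 1)(b + 1) = 0 at b ∈ {-1, 1}.
The Hessian is diagonal: diag(U_aa, U_bb). Second derivatives: U_aa(-3)=864, U_aa(1)=-288, U_aa(3)=432; U_bb(-1)=18, U_bb(1)=-18.
Local maxima occur where both diagonal entries negative: (1, 1). Count: 1.

1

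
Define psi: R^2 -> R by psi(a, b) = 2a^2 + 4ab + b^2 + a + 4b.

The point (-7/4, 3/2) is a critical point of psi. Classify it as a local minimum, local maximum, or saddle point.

saddle point

The Hessian of psi is constant: H = [[4, 4], [4, 2]].
det(H) = 4·2 − 4² = -8.
Since det(H) < 0, H is indefinite and the critical point is a saddle point.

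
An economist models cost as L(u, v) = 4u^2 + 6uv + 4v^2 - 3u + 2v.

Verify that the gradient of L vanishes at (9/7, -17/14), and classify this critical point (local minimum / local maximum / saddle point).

∇L = (8u + 6v - 3, 6u + 8v + 2); substituting (9/7, -17/14) gives ∇L = (0, 0), so (9/7, -17/14) is indeed a critical point.
The Hessian of L is constant: H = [[8, 6], [6, 8]].
det(H) = 8·8 − 6² = 28.
det(H) > 0 and tr(H) = 16 > 0, so H is positive definite and the point is a local minimum.

local minimum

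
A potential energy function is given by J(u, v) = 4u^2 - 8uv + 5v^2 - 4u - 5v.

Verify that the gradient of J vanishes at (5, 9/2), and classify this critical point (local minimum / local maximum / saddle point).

∇J = (8u - 8v - 4, -8u + 10v - 5); substituting (5, 9/2) gives ∇J = (0, 0), so (5, 9/2) is indeed a critical point.
The Hessian of J is constant: H = [[8, -8], [-8, 10]].
det(H) = 8·10 − (-8)² = 16.
det(H) > 0 and tr(H) = 18 > 0, so H is positive definite and the point is a local minimum.

local minimum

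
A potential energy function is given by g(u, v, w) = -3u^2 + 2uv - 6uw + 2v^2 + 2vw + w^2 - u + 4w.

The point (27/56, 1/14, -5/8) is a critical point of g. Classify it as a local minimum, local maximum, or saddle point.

The Hessian is constant: H = [[-6, 2, -6], [2, 4, 2], [-6, 2, 2]].
Leading principal minors: Δ₁ = -6, Δ₂ = -28, Δ₃ = -224.
The minors fit neither the all-positive nor the alternating-sign pattern, so H is indefinite: a saddle point.

saddle point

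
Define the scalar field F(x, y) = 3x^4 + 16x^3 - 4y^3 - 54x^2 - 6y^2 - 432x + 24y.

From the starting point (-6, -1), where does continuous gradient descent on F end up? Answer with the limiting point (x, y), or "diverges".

(-4, -2)

F is separable, so gradient descent decouples: x follows -∂F/∂x, y follows -∂F/∂y.
∂F/∂x = 12(x - 3)(x + 3)(x + 4); at x=-6 this is -648, so x increases.
∂F/∂y = -12(y - 1)(y + 2); at y=-1 this is 24, so y decreases.
x converges to its nearest critical value -4 (a local min of the x-part); y converges to -2. The iterate converges to (-4, -2).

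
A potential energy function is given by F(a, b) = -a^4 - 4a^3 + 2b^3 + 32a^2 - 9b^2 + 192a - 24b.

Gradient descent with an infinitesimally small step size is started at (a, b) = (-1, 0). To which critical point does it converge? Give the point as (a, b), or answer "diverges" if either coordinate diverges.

(-3, 4)

F is separable, so gradient descent decouples: a follows -∂F/∂a, b follows -∂F/∂b.
∂F/∂a = -4(a - 4)(a + 3)(a + 4); at a=-1 this is 120, so a decreases.
∂F/∂b = 6(b - 4)(b + 1); at b=0 this is -24, so b increases.
a converges to its nearest critical value -3 (a local min of the a-part); b converges to 4. The iterate converges to (-3, 4).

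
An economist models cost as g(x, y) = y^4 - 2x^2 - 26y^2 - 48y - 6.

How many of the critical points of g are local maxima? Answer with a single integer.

g separates as a function of x plus a function of y, so ∇g=0 decouples.
∂g/∂x = -4x = 0 at x ∈ {0}; ∂g/∂y = 4(y - 4)(y + 1)(y + 3) = 0 at y ∈ {-3, -1, 4}.
The Hessian is diagonal: diag(g_xx, g_yy). Second derivatives: g_xx(0)=-4; g_yy(-3)=56, g_yy(-1)=-40, g_yy(4)=140.
Local maxima occur where both diagonal entries negative: (0, -1). Count: 1.

1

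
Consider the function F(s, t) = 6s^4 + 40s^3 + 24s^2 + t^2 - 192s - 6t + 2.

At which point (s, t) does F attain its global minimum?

F(s,t) separates as P(s) + Q(t) + 2, so its minimum is min P + min Q + 2.
P'(s) = 24(s - 1)(s + 2)(s + 4) vanishes at s ∈ {-4, -2, 1}; Q'(t) = 2(t - 3) vanishes at t ∈ {3}.
Local minima of P (where P''>0): P(-4)=128, P(1)=-122. Local minima of Q: Q(3)=-9.
So the global minimum of F is P(1) + Q(3) + 2 = -122 − 9 + 2 = -129, attained at (1, 3).

(1, 3)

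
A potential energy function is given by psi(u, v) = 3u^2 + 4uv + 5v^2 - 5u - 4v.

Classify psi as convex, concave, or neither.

psi is quadratic, so its Hessian is the constant matrix H = [[6, 4], [4, 10]].
det(H) = 44, tr(H) = 16.
det(H) > 0 and tr(H) > 0, so H is positive definite everywhere: convex.

convex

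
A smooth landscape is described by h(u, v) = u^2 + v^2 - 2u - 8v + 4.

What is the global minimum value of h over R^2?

h(u,v) separates as P(u) + Q(v) + 4, so its minimum is min P + min Q + 4.
P'(u) = 2u - 2 vanishes at u ∈ {1}; Q'(v) = 2v - 8 vanishes at v ∈ {4}.
Local minima of P (where P''>0): P(1)=-1. Local minima of Q: Q(4)=-16.
So the global minimum of h is P(1) + Q(4) + 4 = -1 − 16 + 4 = -13, attained at (1, 4).

-13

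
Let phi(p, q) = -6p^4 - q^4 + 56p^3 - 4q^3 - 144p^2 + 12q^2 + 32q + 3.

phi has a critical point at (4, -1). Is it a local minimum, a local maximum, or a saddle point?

saddle point

The mixed partial ∂²phi/∂p∂q is 0, so the Hessian at any point is diag(phi_pp, phi_qq) = diag(24(-3p^2 + 14p - 12), 12(-q^2 - 2q + 2)).
At (4, -1): H = diag(-96, 36).
The eigenvalues have opposite signs, so H is indefinite: a saddle point.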